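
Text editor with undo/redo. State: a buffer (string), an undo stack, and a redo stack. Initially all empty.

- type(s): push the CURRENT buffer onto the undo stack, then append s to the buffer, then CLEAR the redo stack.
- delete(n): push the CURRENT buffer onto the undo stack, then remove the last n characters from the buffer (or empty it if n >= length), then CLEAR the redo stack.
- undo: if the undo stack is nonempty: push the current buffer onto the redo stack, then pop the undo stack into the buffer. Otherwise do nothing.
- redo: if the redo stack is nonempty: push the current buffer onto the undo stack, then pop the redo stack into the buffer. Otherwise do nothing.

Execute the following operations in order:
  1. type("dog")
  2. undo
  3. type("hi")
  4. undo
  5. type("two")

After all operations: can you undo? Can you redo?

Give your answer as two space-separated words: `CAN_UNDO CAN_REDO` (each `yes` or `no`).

Answer: yes no

Derivation:
After op 1 (type): buf='dog' undo_depth=1 redo_depth=0
After op 2 (undo): buf='(empty)' undo_depth=0 redo_depth=1
After op 3 (type): buf='hi' undo_depth=1 redo_depth=0
After op 4 (undo): buf='(empty)' undo_depth=0 redo_depth=1
After op 5 (type): buf='two' undo_depth=1 redo_depth=0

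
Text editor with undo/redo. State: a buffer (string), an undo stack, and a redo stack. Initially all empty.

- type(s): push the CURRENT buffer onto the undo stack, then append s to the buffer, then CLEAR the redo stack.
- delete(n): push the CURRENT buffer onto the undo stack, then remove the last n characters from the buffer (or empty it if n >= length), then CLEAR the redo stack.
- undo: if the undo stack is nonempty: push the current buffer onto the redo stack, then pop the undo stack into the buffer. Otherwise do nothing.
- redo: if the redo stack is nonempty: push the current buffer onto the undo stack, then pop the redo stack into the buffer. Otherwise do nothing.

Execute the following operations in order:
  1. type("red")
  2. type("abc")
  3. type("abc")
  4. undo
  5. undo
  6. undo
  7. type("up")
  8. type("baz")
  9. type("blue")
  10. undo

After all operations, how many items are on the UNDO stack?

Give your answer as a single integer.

Answer: 2

Derivation:
After op 1 (type): buf='red' undo_depth=1 redo_depth=0
After op 2 (type): buf='redabc' undo_depth=2 redo_depth=0
After op 3 (type): buf='redabcabc' undo_depth=3 redo_depth=0
After op 4 (undo): buf='redabc' undo_depth=2 redo_depth=1
After op 5 (undo): buf='red' undo_depth=1 redo_depth=2
After op 6 (undo): buf='(empty)' undo_depth=0 redo_depth=3
After op 7 (type): buf='up' undo_depth=1 redo_depth=0
After op 8 (type): buf='upbaz' undo_depth=2 redo_depth=0
After op 9 (type): buf='upbazblue' undo_depth=3 redo_depth=0
After op 10 (undo): buf='upbaz' undo_depth=2 redo_depth=1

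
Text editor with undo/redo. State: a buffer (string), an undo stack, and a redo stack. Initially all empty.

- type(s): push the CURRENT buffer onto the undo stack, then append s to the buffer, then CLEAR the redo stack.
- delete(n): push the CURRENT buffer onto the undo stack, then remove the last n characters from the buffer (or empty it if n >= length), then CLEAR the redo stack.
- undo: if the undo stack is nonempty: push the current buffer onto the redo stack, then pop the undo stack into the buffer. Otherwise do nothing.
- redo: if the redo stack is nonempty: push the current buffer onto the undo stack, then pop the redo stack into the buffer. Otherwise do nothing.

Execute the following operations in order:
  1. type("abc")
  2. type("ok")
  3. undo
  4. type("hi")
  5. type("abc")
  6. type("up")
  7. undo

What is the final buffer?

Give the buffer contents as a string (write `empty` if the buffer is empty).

Answer: abchiabc

Derivation:
After op 1 (type): buf='abc' undo_depth=1 redo_depth=0
After op 2 (type): buf='abcok' undo_depth=2 redo_depth=0
After op 3 (undo): buf='abc' undo_depth=1 redo_depth=1
After op 4 (type): buf='abchi' undo_depth=2 redo_depth=0
After op 5 (type): buf='abchiabc' undo_depth=3 redo_depth=0
After op 6 (type): buf='abchiabcup' undo_depth=4 redo_depth=0
After op 7 (undo): buf='abchiabc' undo_depth=3 redo_depth=1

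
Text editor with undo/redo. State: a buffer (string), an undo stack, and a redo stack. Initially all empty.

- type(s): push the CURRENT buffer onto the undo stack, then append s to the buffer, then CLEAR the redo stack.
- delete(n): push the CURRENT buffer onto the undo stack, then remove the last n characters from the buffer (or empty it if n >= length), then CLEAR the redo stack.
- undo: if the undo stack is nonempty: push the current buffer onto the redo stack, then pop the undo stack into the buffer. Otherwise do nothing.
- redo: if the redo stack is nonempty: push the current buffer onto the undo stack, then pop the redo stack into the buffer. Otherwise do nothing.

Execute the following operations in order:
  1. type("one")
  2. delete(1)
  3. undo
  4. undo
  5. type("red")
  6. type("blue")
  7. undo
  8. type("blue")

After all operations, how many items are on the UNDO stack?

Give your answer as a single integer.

Answer: 2

Derivation:
After op 1 (type): buf='one' undo_depth=1 redo_depth=0
After op 2 (delete): buf='on' undo_depth=2 redo_depth=0
After op 3 (undo): buf='one' undo_depth=1 redo_depth=1
After op 4 (undo): buf='(empty)' undo_depth=0 redo_depth=2
After op 5 (type): buf='red' undo_depth=1 redo_depth=0
After op 6 (type): buf='redblue' undo_depth=2 redo_depth=0
After op 7 (undo): buf='red' undo_depth=1 redo_depth=1
After op 8 (type): buf='redblue' undo_depth=2 redo_depth=0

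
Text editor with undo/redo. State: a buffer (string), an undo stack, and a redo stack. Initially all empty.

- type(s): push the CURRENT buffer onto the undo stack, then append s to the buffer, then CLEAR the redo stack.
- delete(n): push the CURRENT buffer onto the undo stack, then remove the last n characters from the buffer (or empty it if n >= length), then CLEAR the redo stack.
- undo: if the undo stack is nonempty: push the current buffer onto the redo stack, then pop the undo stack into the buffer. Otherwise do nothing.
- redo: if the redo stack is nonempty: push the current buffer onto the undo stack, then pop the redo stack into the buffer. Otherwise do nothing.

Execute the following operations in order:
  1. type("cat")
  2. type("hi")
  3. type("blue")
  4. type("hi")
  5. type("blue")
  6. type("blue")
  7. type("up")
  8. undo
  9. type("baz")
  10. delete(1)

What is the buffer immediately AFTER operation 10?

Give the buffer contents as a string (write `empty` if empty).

After op 1 (type): buf='cat' undo_depth=1 redo_depth=0
After op 2 (type): buf='cathi' undo_depth=2 redo_depth=0
After op 3 (type): buf='cathiblue' undo_depth=3 redo_depth=0
After op 4 (type): buf='cathibluehi' undo_depth=4 redo_depth=0
After op 5 (type): buf='cathibluehiblue' undo_depth=5 redo_depth=0
After op 6 (type): buf='cathibluehiblueblue' undo_depth=6 redo_depth=0
After op 7 (type): buf='cathibluehiblueblueup' undo_depth=7 redo_depth=0
After op 8 (undo): buf='cathibluehiblueblue' undo_depth=6 redo_depth=1
After op 9 (type): buf='cathibluehibluebluebaz' undo_depth=7 redo_depth=0
After op 10 (delete): buf='cathibluehiblueblueba' undo_depth=8 redo_depth=0

Answer: cathibluehiblueblueba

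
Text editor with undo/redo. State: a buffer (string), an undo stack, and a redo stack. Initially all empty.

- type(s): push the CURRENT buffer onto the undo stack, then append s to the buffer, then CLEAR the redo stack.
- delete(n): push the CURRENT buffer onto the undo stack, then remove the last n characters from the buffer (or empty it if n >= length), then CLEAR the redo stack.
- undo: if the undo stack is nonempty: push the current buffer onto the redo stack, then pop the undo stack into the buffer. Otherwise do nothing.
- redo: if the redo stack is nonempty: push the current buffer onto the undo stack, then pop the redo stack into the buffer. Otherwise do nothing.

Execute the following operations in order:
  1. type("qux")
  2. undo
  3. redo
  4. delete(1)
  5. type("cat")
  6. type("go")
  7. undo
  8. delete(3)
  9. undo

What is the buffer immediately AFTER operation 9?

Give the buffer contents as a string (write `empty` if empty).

After op 1 (type): buf='qux' undo_depth=1 redo_depth=0
After op 2 (undo): buf='(empty)' undo_depth=0 redo_depth=1
After op 3 (redo): buf='qux' undo_depth=1 redo_depth=0
After op 4 (delete): buf='qu' undo_depth=2 redo_depth=0
After op 5 (type): buf='qucat' undo_depth=3 redo_depth=0
After op 6 (type): buf='qucatgo' undo_depth=4 redo_depth=0
After op 7 (undo): buf='qucat' undo_depth=3 redo_depth=1
After op 8 (delete): buf='qu' undo_depth=4 redo_depth=0
After op 9 (undo): buf='qucat' undo_depth=3 redo_depth=1

Answer: qucat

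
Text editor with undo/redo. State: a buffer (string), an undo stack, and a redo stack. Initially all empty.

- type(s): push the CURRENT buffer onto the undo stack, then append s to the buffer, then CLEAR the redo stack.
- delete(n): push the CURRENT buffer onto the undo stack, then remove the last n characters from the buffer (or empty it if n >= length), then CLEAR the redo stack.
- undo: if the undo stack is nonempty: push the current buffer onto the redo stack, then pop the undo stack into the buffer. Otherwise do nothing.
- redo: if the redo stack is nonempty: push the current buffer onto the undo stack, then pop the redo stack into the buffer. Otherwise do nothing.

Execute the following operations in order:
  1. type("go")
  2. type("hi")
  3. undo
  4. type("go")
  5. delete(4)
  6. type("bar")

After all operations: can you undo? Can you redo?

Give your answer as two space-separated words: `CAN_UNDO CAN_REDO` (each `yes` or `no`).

Answer: yes no

Derivation:
After op 1 (type): buf='go' undo_depth=1 redo_depth=0
After op 2 (type): buf='gohi' undo_depth=2 redo_depth=0
After op 3 (undo): buf='go' undo_depth=1 redo_depth=1
After op 4 (type): buf='gogo' undo_depth=2 redo_depth=0
After op 5 (delete): buf='(empty)' undo_depth=3 redo_depth=0
After op 6 (type): buf='bar' undo_depth=4 redo_depth=0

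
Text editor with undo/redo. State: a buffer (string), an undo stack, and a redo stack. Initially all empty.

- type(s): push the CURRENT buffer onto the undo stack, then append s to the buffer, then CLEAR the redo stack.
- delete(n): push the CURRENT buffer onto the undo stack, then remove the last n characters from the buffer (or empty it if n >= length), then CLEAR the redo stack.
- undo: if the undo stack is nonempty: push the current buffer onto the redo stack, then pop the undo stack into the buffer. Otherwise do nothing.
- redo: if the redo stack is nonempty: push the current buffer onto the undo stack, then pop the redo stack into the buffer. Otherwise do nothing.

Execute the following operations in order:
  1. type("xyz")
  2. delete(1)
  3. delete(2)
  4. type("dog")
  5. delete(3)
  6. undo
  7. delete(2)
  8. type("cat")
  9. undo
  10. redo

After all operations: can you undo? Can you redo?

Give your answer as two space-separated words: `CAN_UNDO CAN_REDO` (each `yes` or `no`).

After op 1 (type): buf='xyz' undo_depth=1 redo_depth=0
After op 2 (delete): buf='xy' undo_depth=2 redo_depth=0
After op 3 (delete): buf='(empty)' undo_depth=3 redo_depth=0
After op 4 (type): buf='dog' undo_depth=4 redo_depth=0
After op 5 (delete): buf='(empty)' undo_depth=5 redo_depth=0
After op 6 (undo): buf='dog' undo_depth=4 redo_depth=1
After op 7 (delete): buf='d' undo_depth=5 redo_depth=0
After op 8 (type): buf='dcat' undo_depth=6 redo_depth=0
After op 9 (undo): buf='d' undo_depth=5 redo_depth=1
After op 10 (redo): buf='dcat' undo_depth=6 redo_depth=0

Answer: yes no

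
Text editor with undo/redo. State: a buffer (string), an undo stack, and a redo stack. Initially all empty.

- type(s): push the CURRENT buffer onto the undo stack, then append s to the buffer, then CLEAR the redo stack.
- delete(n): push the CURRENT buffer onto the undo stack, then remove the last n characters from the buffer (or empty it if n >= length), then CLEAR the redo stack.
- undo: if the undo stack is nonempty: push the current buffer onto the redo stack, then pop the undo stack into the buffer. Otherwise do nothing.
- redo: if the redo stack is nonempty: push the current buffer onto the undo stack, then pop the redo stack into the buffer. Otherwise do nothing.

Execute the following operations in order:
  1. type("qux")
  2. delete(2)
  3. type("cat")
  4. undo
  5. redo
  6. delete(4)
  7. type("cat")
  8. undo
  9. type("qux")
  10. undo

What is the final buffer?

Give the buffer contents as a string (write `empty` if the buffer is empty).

After op 1 (type): buf='qux' undo_depth=1 redo_depth=0
After op 2 (delete): buf='q' undo_depth=2 redo_depth=0
After op 3 (type): buf='qcat' undo_depth=3 redo_depth=0
After op 4 (undo): buf='q' undo_depth=2 redo_depth=1
After op 5 (redo): buf='qcat' undo_depth=3 redo_depth=0
After op 6 (delete): buf='(empty)' undo_depth=4 redo_depth=0
After op 7 (type): buf='cat' undo_depth=5 redo_depth=0
After op 8 (undo): buf='(empty)' undo_depth=4 redo_depth=1
After op 9 (type): buf='qux' undo_depth=5 redo_depth=0
After op 10 (undo): buf='(empty)' undo_depth=4 redo_depth=1

Answer: empty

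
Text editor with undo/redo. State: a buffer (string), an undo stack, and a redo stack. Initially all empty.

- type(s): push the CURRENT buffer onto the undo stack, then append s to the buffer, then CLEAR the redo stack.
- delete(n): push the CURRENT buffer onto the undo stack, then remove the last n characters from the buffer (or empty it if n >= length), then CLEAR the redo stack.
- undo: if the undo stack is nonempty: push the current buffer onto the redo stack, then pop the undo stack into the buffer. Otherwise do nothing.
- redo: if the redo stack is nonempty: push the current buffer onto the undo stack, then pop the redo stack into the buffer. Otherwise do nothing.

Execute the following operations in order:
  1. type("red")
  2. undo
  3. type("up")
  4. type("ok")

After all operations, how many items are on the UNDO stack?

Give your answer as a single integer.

Answer: 2

Derivation:
After op 1 (type): buf='red' undo_depth=1 redo_depth=0
After op 2 (undo): buf='(empty)' undo_depth=0 redo_depth=1
After op 3 (type): buf='up' undo_depth=1 redo_depth=0
After op 4 (type): buf='upok' undo_depth=2 redo_depth=0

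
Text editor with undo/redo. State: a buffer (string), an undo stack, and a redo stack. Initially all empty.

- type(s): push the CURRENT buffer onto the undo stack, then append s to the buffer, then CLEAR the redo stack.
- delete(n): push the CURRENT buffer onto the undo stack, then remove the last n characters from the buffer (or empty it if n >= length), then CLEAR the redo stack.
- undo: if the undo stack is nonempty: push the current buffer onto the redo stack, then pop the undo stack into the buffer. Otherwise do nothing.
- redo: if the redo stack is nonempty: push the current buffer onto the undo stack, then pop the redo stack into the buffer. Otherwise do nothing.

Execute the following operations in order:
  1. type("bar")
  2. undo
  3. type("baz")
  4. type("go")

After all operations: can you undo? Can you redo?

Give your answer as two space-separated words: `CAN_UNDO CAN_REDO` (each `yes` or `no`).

Answer: yes no

Derivation:
After op 1 (type): buf='bar' undo_depth=1 redo_depth=0
After op 2 (undo): buf='(empty)' undo_depth=0 redo_depth=1
After op 3 (type): buf='baz' undo_depth=1 redo_depth=0
After op 4 (type): buf='bazgo' undo_depth=2 redo_depth=0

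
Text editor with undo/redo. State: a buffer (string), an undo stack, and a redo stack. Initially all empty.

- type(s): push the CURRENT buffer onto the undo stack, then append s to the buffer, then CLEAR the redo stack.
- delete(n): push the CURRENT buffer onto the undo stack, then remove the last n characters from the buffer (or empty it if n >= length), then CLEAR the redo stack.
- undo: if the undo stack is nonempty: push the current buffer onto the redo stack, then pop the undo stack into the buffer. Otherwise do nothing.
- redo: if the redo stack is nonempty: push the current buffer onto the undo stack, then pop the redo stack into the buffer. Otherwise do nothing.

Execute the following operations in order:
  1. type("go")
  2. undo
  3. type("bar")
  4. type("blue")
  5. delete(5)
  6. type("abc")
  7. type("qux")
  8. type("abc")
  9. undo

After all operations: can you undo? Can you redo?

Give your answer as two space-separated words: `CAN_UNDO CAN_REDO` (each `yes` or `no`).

After op 1 (type): buf='go' undo_depth=1 redo_depth=0
After op 2 (undo): buf='(empty)' undo_depth=0 redo_depth=1
After op 3 (type): buf='bar' undo_depth=1 redo_depth=0
After op 4 (type): buf='barblue' undo_depth=2 redo_depth=0
After op 5 (delete): buf='ba' undo_depth=3 redo_depth=0
After op 6 (type): buf='baabc' undo_depth=4 redo_depth=0
After op 7 (type): buf='baabcqux' undo_depth=5 redo_depth=0
After op 8 (type): buf='baabcquxabc' undo_depth=6 redo_depth=0
After op 9 (undo): buf='baabcqux' undo_depth=5 redo_depth=1

Answer: yes yes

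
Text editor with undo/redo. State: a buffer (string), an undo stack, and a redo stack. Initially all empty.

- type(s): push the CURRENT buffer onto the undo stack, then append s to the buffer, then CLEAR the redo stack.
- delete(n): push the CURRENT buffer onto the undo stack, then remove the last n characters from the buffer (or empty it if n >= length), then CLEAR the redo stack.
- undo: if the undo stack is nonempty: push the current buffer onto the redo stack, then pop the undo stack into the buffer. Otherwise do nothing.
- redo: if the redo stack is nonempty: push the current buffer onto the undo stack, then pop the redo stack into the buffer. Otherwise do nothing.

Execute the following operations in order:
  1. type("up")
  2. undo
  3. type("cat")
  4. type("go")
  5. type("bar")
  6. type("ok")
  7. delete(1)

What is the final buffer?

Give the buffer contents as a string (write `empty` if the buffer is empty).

After op 1 (type): buf='up' undo_depth=1 redo_depth=0
After op 2 (undo): buf='(empty)' undo_depth=0 redo_depth=1
After op 3 (type): buf='cat' undo_depth=1 redo_depth=0
After op 4 (type): buf='catgo' undo_depth=2 redo_depth=0
After op 5 (type): buf='catgobar' undo_depth=3 redo_depth=0
After op 6 (type): buf='catgobarok' undo_depth=4 redo_depth=0
After op 7 (delete): buf='catgobaro' undo_depth=5 redo_depth=0

Answer: catgobaro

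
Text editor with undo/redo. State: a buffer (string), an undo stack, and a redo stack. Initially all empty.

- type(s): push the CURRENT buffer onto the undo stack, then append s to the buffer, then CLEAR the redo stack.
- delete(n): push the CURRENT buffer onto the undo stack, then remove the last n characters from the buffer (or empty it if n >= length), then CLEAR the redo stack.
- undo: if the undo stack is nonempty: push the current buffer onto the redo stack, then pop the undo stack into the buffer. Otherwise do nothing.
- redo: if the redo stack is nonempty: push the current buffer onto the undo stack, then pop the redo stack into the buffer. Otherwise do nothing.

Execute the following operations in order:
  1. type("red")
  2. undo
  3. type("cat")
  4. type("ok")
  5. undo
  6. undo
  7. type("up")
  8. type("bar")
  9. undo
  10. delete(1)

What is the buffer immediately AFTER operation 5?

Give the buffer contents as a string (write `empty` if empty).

After op 1 (type): buf='red' undo_depth=1 redo_depth=0
After op 2 (undo): buf='(empty)' undo_depth=0 redo_depth=1
After op 3 (type): buf='cat' undo_depth=1 redo_depth=0
After op 4 (type): buf='catok' undo_depth=2 redo_depth=0
After op 5 (undo): buf='cat' undo_depth=1 redo_depth=1

Answer: cat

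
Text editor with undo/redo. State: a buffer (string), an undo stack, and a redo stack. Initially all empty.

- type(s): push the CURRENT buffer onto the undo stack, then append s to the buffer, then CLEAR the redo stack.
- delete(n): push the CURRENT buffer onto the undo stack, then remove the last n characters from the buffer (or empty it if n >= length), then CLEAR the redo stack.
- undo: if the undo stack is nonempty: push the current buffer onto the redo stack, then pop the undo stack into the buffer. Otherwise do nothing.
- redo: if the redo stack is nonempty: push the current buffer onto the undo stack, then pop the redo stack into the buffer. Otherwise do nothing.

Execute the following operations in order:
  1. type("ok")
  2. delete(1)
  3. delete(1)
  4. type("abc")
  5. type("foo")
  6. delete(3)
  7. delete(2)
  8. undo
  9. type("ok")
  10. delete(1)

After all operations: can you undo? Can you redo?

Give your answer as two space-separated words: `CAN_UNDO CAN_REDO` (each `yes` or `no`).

Answer: yes no

Derivation:
After op 1 (type): buf='ok' undo_depth=1 redo_depth=0
After op 2 (delete): buf='o' undo_depth=2 redo_depth=0
After op 3 (delete): buf='(empty)' undo_depth=3 redo_depth=0
After op 4 (type): buf='abc' undo_depth=4 redo_depth=0
After op 5 (type): buf='abcfoo' undo_depth=5 redo_depth=0
After op 6 (delete): buf='abc' undo_depth=6 redo_depth=0
After op 7 (delete): buf='a' undo_depth=7 redo_depth=0
After op 8 (undo): buf='abc' undo_depth=6 redo_depth=1
After op 9 (type): buf='abcok' undo_depth=7 redo_depth=0
After op 10 (delete): buf='abco' undo_depth=8 redo_depth=0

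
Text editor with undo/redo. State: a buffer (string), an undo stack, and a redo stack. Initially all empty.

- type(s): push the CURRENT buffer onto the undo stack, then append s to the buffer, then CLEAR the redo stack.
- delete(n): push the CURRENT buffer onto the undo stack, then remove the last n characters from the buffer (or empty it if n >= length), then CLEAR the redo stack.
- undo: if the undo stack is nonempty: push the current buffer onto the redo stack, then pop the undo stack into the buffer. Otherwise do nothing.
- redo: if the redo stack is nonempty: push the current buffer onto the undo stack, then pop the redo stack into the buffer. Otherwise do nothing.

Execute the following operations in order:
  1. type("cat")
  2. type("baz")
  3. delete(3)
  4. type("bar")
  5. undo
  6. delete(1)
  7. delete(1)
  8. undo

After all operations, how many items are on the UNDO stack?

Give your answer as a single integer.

Answer: 4

Derivation:
After op 1 (type): buf='cat' undo_depth=1 redo_depth=0
After op 2 (type): buf='catbaz' undo_depth=2 redo_depth=0
After op 3 (delete): buf='cat' undo_depth=3 redo_depth=0
After op 4 (type): buf='catbar' undo_depth=4 redo_depth=0
After op 5 (undo): buf='cat' undo_depth=3 redo_depth=1
After op 6 (delete): buf='ca' undo_depth=4 redo_depth=0
After op 7 (delete): buf='c' undo_depth=5 redo_depth=0
After op 8 (undo): buf='ca' undo_depth=4 redo_depth=1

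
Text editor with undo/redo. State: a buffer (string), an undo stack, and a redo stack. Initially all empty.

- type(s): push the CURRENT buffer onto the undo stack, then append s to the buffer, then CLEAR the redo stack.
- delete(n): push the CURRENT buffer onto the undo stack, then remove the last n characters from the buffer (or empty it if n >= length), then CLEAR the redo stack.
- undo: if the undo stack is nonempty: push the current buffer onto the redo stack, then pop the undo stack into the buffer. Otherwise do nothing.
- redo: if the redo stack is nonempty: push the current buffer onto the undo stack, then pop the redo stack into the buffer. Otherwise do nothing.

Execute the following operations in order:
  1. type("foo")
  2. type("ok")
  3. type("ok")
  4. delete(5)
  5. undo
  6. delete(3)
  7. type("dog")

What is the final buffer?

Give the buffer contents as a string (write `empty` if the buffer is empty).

After op 1 (type): buf='foo' undo_depth=1 redo_depth=0
After op 2 (type): buf='foook' undo_depth=2 redo_depth=0
After op 3 (type): buf='foookok' undo_depth=3 redo_depth=0
After op 4 (delete): buf='fo' undo_depth=4 redo_depth=0
After op 5 (undo): buf='foookok' undo_depth=3 redo_depth=1
After op 6 (delete): buf='fooo' undo_depth=4 redo_depth=0
After op 7 (type): buf='fooodog' undo_depth=5 redo_depth=0

Answer: fooodog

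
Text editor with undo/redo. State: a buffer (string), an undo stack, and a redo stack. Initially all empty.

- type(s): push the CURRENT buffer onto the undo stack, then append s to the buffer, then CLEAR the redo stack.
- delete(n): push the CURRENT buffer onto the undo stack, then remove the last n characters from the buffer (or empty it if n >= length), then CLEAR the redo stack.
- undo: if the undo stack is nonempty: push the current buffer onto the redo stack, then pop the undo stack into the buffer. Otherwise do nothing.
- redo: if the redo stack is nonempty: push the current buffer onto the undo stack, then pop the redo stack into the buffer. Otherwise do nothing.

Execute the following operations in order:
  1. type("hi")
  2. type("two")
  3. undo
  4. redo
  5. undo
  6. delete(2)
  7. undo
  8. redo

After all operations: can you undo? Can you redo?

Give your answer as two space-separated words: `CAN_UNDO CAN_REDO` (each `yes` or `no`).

After op 1 (type): buf='hi' undo_depth=1 redo_depth=0
After op 2 (type): buf='hitwo' undo_depth=2 redo_depth=0
After op 3 (undo): buf='hi' undo_depth=1 redo_depth=1
After op 4 (redo): buf='hitwo' undo_depth=2 redo_depth=0
After op 5 (undo): buf='hi' undo_depth=1 redo_depth=1
After op 6 (delete): buf='(empty)' undo_depth=2 redo_depth=0
After op 7 (undo): buf='hi' undo_depth=1 redo_depth=1
After op 8 (redo): buf='(empty)' undo_depth=2 redo_depth=0

Answer: yes no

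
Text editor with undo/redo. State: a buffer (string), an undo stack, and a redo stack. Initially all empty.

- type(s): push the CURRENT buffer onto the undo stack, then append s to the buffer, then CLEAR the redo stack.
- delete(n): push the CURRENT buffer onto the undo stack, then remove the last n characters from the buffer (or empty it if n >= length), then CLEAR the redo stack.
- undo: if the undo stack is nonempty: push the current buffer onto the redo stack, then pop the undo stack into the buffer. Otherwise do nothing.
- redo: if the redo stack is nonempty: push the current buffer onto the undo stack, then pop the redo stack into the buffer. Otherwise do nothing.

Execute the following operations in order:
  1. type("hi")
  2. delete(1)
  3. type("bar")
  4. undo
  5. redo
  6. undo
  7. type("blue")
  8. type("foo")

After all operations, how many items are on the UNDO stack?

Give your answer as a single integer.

Answer: 4

Derivation:
After op 1 (type): buf='hi' undo_depth=1 redo_depth=0
After op 2 (delete): buf='h' undo_depth=2 redo_depth=0
After op 3 (type): buf='hbar' undo_depth=3 redo_depth=0
After op 4 (undo): buf='h' undo_depth=2 redo_depth=1
After op 5 (redo): buf='hbar' undo_depth=3 redo_depth=0
After op 6 (undo): buf='h' undo_depth=2 redo_depth=1
After op 7 (type): buf='hblue' undo_depth=3 redo_depth=0
After op 8 (type): buf='hbluefoo' undo_depth=4 redo_depth=0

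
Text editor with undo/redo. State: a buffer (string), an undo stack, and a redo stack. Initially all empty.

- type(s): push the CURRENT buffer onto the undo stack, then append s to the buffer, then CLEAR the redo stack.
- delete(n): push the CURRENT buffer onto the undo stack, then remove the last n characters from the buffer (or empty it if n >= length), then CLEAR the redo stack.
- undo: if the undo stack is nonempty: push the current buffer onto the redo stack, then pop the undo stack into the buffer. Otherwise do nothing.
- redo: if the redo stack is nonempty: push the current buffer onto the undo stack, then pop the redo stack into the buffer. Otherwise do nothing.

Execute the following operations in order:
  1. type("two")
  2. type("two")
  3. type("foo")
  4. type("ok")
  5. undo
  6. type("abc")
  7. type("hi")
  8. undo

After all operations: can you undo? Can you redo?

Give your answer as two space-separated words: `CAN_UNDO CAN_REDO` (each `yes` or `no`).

After op 1 (type): buf='two' undo_depth=1 redo_depth=0
After op 2 (type): buf='twotwo' undo_depth=2 redo_depth=0
After op 3 (type): buf='twotwofoo' undo_depth=3 redo_depth=0
After op 4 (type): buf='twotwofoook' undo_depth=4 redo_depth=0
After op 5 (undo): buf='twotwofoo' undo_depth=3 redo_depth=1
After op 6 (type): buf='twotwofooabc' undo_depth=4 redo_depth=0
After op 7 (type): buf='twotwofooabchi' undo_depth=5 redo_depth=0
After op 8 (undo): buf='twotwofooabc' undo_depth=4 redo_depth=1

Answer: yes yes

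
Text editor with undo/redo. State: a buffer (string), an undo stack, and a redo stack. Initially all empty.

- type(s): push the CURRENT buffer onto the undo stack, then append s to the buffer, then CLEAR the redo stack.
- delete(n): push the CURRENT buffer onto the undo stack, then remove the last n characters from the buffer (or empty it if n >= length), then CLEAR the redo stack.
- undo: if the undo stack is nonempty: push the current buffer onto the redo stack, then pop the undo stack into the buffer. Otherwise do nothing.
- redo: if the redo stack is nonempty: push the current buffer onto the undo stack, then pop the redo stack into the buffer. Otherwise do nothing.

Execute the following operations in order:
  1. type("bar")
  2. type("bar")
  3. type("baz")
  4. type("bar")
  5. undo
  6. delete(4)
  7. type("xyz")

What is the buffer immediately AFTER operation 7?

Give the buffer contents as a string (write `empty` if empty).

Answer: barbaxyz

Derivation:
After op 1 (type): buf='bar' undo_depth=1 redo_depth=0
After op 2 (type): buf='barbar' undo_depth=2 redo_depth=0
After op 3 (type): buf='barbarbaz' undo_depth=3 redo_depth=0
After op 4 (type): buf='barbarbazbar' undo_depth=4 redo_depth=0
After op 5 (undo): buf='barbarbaz' undo_depth=3 redo_depth=1
After op 6 (delete): buf='barba' undo_depth=4 redo_depth=0
After op 7 (type): buf='barbaxyz' undo_depth=5 redo_depth=0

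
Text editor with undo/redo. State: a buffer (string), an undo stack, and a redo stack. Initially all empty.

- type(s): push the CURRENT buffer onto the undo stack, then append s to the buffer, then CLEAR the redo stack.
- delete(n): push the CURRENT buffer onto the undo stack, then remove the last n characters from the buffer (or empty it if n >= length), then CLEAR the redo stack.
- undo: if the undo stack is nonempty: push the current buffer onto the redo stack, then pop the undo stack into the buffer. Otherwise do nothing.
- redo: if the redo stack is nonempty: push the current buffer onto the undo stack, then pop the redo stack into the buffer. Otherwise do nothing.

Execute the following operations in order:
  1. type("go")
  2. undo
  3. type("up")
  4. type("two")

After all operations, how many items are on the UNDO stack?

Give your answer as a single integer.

After op 1 (type): buf='go' undo_depth=1 redo_depth=0
After op 2 (undo): buf='(empty)' undo_depth=0 redo_depth=1
After op 3 (type): buf='up' undo_depth=1 redo_depth=0
After op 4 (type): buf='uptwo' undo_depth=2 redo_depth=0

Answer: 2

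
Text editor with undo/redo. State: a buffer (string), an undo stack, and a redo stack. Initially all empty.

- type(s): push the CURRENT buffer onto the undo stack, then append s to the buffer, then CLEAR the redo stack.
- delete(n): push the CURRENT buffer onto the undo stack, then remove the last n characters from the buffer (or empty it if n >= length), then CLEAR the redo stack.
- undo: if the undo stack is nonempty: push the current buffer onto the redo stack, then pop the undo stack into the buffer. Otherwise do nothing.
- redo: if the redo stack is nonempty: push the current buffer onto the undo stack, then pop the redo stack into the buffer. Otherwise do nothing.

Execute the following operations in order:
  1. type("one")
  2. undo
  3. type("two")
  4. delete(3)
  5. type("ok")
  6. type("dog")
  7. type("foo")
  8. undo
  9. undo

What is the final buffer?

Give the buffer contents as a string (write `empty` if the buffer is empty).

Answer: ok

Derivation:
After op 1 (type): buf='one' undo_depth=1 redo_depth=0
After op 2 (undo): buf='(empty)' undo_depth=0 redo_depth=1
After op 3 (type): buf='two' undo_depth=1 redo_depth=0
After op 4 (delete): buf='(empty)' undo_depth=2 redo_depth=0
After op 5 (type): buf='ok' undo_depth=3 redo_depth=0
After op 6 (type): buf='okdog' undo_depth=4 redo_depth=0
After op 7 (type): buf='okdogfoo' undo_depth=5 redo_depth=0
After op 8 (undo): buf='okdog' undo_depth=4 redo_depth=1
After op 9 (undo): buf='ok' undo_depth=3 redo_depth=2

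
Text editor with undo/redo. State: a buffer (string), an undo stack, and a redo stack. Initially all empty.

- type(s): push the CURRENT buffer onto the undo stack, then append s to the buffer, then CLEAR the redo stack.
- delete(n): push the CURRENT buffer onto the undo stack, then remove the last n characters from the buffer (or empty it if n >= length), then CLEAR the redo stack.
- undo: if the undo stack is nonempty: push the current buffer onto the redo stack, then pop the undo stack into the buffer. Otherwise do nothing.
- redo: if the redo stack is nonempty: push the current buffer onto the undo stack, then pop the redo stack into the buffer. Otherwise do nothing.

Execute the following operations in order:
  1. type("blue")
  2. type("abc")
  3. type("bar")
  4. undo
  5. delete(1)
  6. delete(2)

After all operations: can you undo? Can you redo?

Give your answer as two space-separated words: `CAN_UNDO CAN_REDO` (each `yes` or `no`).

Answer: yes no

Derivation:
After op 1 (type): buf='blue' undo_depth=1 redo_depth=0
After op 2 (type): buf='blueabc' undo_depth=2 redo_depth=0
After op 3 (type): buf='blueabcbar' undo_depth=3 redo_depth=0
After op 4 (undo): buf='blueabc' undo_depth=2 redo_depth=1
After op 5 (delete): buf='blueab' undo_depth=3 redo_depth=0
After op 6 (delete): buf='blue' undo_depth=4 redo_depth=0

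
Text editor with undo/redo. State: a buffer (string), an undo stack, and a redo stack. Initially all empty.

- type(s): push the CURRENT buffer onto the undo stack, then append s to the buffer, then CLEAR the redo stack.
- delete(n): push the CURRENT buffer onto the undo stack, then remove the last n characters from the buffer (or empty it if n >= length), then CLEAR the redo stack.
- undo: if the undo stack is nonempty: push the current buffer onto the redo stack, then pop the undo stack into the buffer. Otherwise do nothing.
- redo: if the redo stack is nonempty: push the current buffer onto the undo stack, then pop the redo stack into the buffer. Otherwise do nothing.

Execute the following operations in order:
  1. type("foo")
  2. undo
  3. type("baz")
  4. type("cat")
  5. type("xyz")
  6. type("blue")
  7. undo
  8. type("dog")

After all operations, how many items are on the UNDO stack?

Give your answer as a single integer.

Answer: 4

Derivation:
After op 1 (type): buf='foo' undo_depth=1 redo_depth=0
After op 2 (undo): buf='(empty)' undo_depth=0 redo_depth=1
After op 3 (type): buf='baz' undo_depth=1 redo_depth=0
After op 4 (type): buf='bazcat' undo_depth=2 redo_depth=0
After op 5 (type): buf='bazcatxyz' undo_depth=3 redo_depth=0
After op 6 (type): buf='bazcatxyzblue' undo_depth=4 redo_depth=0
After op 7 (undo): buf='bazcatxyz' undo_depth=3 redo_depth=1
After op 8 (type): buf='bazcatxyzdog' undo_depth=4 redo_depth=0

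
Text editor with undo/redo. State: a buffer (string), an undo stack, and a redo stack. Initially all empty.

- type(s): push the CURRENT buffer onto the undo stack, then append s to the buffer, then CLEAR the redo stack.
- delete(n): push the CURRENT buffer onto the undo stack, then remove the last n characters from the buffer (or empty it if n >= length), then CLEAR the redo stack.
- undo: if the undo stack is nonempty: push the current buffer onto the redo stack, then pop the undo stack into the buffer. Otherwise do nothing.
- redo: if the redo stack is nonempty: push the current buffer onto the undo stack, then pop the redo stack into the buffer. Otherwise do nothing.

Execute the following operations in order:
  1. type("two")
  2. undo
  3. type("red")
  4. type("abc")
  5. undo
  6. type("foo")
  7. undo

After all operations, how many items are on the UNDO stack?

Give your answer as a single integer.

After op 1 (type): buf='two' undo_depth=1 redo_depth=0
After op 2 (undo): buf='(empty)' undo_depth=0 redo_depth=1
After op 3 (type): buf='red' undo_depth=1 redo_depth=0
After op 4 (type): buf='redabc' undo_depth=2 redo_depth=0
After op 5 (undo): buf='red' undo_depth=1 redo_depth=1
After op 6 (type): buf='redfoo' undo_depth=2 redo_depth=0
After op 7 (undo): buf='red' undo_depth=1 redo_depth=1

Answer: 1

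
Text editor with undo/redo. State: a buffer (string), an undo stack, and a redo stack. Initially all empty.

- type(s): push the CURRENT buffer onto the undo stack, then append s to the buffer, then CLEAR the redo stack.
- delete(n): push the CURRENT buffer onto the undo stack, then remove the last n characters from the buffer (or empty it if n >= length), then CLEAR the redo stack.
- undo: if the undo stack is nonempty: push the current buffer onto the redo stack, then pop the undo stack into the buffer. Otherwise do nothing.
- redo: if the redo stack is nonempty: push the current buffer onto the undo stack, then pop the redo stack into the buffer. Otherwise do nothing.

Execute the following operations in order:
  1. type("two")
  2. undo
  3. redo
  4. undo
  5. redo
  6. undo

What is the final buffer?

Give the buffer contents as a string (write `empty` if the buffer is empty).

After op 1 (type): buf='two' undo_depth=1 redo_depth=0
After op 2 (undo): buf='(empty)' undo_depth=0 redo_depth=1
After op 3 (redo): buf='two' undo_depth=1 redo_depth=0
After op 4 (undo): buf='(empty)' undo_depth=0 redo_depth=1
After op 5 (redo): buf='two' undo_depth=1 redo_depth=0
After op 6 (undo): buf='(empty)' undo_depth=0 redo_depth=1

Answer: empty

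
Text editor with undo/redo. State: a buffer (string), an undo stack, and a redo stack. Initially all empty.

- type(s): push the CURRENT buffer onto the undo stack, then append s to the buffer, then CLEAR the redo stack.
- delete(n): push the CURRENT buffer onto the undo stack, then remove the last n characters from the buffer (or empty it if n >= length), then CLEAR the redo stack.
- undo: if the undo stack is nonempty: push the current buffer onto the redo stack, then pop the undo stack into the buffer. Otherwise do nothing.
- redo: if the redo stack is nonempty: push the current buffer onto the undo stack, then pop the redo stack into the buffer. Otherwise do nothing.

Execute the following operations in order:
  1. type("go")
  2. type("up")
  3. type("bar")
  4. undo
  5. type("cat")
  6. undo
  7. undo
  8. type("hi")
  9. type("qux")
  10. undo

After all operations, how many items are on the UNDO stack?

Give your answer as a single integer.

After op 1 (type): buf='go' undo_depth=1 redo_depth=0
After op 2 (type): buf='goup' undo_depth=2 redo_depth=0
After op 3 (type): buf='goupbar' undo_depth=3 redo_depth=0
After op 4 (undo): buf='goup' undo_depth=2 redo_depth=1
After op 5 (type): buf='goupcat' undo_depth=3 redo_depth=0
After op 6 (undo): buf='goup' undo_depth=2 redo_depth=1
After op 7 (undo): buf='go' undo_depth=1 redo_depth=2
After op 8 (type): buf='gohi' undo_depth=2 redo_depth=0
After op 9 (type): buf='gohiqux' undo_depth=3 redo_depth=0
After op 10 (undo): buf='gohi' undo_depth=2 redo_depth=1

Answer: 2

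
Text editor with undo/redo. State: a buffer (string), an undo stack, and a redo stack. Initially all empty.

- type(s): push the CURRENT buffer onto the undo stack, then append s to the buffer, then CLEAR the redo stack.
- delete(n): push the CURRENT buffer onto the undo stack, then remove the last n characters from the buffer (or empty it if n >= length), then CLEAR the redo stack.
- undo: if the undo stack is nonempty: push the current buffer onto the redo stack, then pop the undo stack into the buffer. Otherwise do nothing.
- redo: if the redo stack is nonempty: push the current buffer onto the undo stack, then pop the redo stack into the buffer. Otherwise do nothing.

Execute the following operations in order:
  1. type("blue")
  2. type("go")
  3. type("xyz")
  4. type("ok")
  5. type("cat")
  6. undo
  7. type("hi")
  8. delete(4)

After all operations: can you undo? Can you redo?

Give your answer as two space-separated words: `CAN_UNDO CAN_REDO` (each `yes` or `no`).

After op 1 (type): buf='blue' undo_depth=1 redo_depth=0
After op 2 (type): buf='bluego' undo_depth=2 redo_depth=0
After op 3 (type): buf='bluegoxyz' undo_depth=3 redo_depth=0
After op 4 (type): buf='bluegoxyzok' undo_depth=4 redo_depth=0
After op 5 (type): buf='bluegoxyzokcat' undo_depth=5 redo_depth=0
After op 6 (undo): buf='bluegoxyzok' undo_depth=4 redo_depth=1
After op 7 (type): buf='bluegoxyzokhi' undo_depth=5 redo_depth=0
After op 8 (delete): buf='bluegoxyz' undo_depth=6 redo_depth=0

Answer: yes no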